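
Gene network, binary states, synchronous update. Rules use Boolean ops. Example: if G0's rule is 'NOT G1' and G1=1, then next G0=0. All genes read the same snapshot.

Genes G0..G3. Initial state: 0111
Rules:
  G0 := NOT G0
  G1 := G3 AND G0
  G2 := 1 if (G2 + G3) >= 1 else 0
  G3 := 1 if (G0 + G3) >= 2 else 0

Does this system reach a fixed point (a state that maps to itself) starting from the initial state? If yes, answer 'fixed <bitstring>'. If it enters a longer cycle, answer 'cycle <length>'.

Step 0: 0111
Step 1: G0=NOT G0=NOT 0=1 G1=G3&G0=1&0=0 G2=(1+1>=1)=1 G3=(0+1>=2)=0 -> 1010
Step 2: G0=NOT G0=NOT 1=0 G1=G3&G0=0&1=0 G2=(1+0>=1)=1 G3=(1+0>=2)=0 -> 0010
Step 3: G0=NOT G0=NOT 0=1 G1=G3&G0=0&0=0 G2=(1+0>=1)=1 G3=(0+0>=2)=0 -> 1010
Cycle of length 2 starting at step 1 -> no fixed point

Answer: cycle 2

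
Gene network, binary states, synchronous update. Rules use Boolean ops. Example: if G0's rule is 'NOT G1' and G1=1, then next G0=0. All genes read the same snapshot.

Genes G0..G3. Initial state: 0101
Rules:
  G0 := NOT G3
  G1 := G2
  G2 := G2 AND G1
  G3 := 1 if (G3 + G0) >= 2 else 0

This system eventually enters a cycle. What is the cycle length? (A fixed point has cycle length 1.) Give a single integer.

Step 0: 0101
Step 1: G0=NOT G3=NOT 1=0 G1=G2=0 G2=G2&G1=0&1=0 G3=(1+0>=2)=0 -> 0000
Step 2: G0=NOT G3=NOT 0=1 G1=G2=0 G2=G2&G1=0&0=0 G3=(0+0>=2)=0 -> 1000
Step 3: G0=NOT G3=NOT 0=1 G1=G2=0 G2=G2&G1=0&0=0 G3=(0+1>=2)=0 -> 1000
State from step 3 equals state from step 2 -> cycle length 1

Answer: 1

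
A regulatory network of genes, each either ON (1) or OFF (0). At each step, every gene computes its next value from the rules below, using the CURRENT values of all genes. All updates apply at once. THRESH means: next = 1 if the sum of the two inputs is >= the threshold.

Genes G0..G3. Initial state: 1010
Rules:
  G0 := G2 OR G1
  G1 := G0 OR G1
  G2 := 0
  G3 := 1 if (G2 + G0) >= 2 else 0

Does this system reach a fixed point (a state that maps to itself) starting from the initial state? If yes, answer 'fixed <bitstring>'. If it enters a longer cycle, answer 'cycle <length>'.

Step 0: 1010
Step 1: G0=G2|G1=1|0=1 G1=G0|G1=1|0=1 G2=0(const) G3=(1+1>=2)=1 -> 1101
Step 2: G0=G2|G1=0|1=1 G1=G0|G1=1|1=1 G2=0(const) G3=(0+1>=2)=0 -> 1100
Step 3: G0=G2|G1=0|1=1 G1=G0|G1=1|1=1 G2=0(const) G3=(0+1>=2)=0 -> 1100
Fixed point reached at step 2: 1100

Answer: fixed 1100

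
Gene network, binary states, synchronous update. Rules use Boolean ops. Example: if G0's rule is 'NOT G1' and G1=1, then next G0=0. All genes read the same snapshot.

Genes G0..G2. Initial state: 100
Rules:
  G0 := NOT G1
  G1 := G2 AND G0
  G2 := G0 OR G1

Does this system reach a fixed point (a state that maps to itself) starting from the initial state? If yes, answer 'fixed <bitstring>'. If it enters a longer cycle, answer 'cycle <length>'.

Step 0: 100
Step 1: G0=NOT G1=NOT 0=1 G1=G2&G0=0&1=0 G2=G0|G1=1|0=1 -> 101
Step 2: G0=NOT G1=NOT 0=1 G1=G2&G0=1&1=1 G2=G0|G1=1|0=1 -> 111
Step 3: G0=NOT G1=NOT 1=0 G1=G2&G0=1&1=1 G2=G0|G1=1|1=1 -> 011
Step 4: G0=NOT G1=NOT 1=0 G1=G2&G0=1&0=0 G2=G0|G1=0|1=1 -> 001
Step 5: G0=NOT G1=NOT 0=1 G1=G2&G0=1&0=0 G2=G0|G1=0|0=0 -> 100
Cycle of length 5 starting at step 0 -> no fixed point

Answer: cycle 5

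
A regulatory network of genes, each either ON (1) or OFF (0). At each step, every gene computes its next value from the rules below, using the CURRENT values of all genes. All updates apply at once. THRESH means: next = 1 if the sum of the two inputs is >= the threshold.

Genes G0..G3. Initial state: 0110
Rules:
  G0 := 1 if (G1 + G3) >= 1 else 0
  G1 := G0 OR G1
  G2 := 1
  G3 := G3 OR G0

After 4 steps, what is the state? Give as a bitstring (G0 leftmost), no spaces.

Step 1: G0=(1+0>=1)=1 G1=G0|G1=0|1=1 G2=1(const) G3=G3|G0=0|0=0 -> 1110
Step 2: G0=(1+0>=1)=1 G1=G0|G1=1|1=1 G2=1(const) G3=G3|G0=0|1=1 -> 1111
Step 3: G0=(1+1>=1)=1 G1=G0|G1=1|1=1 G2=1(const) G3=G3|G0=1|1=1 -> 1111
Step 4: G0=(1+1>=1)=1 G1=G0|G1=1|1=1 G2=1(const) G3=G3|G0=1|1=1 -> 1111

1111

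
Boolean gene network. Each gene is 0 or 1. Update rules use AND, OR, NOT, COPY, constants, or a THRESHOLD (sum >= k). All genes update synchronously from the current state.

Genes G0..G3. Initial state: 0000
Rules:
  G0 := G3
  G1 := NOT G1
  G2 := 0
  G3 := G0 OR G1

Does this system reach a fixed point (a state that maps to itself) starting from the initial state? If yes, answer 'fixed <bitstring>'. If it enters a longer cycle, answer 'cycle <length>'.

Step 0: 0000
Step 1: G0=G3=0 G1=NOT G1=NOT 0=1 G2=0(const) G3=G0|G1=0|0=0 -> 0100
Step 2: G0=G3=0 G1=NOT G1=NOT 1=0 G2=0(const) G3=G0|G1=0|1=1 -> 0001
Step 3: G0=G3=1 G1=NOT G1=NOT 0=1 G2=0(const) G3=G0|G1=0|0=0 -> 1100
Step 4: G0=G3=0 G1=NOT G1=NOT 1=0 G2=0(const) G3=G0|G1=1|1=1 -> 0001
Cycle of length 2 starting at step 2 -> no fixed point

Answer: cycle 2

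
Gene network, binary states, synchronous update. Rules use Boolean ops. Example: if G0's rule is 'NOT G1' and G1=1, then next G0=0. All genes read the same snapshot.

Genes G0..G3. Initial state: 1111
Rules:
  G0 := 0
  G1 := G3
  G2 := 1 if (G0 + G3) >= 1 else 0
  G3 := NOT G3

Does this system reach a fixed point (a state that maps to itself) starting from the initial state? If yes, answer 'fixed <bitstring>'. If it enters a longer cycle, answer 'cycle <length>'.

Step 0: 1111
Step 1: G0=0(const) G1=G3=1 G2=(1+1>=1)=1 G3=NOT G3=NOT 1=0 -> 0110
Step 2: G0=0(const) G1=G3=0 G2=(0+0>=1)=0 G3=NOT G3=NOT 0=1 -> 0001
Step 3: G0=0(const) G1=G3=1 G2=(0+1>=1)=1 G3=NOT G3=NOT 1=0 -> 0110
Cycle of length 2 starting at step 1 -> no fixed point

Answer: cycle 2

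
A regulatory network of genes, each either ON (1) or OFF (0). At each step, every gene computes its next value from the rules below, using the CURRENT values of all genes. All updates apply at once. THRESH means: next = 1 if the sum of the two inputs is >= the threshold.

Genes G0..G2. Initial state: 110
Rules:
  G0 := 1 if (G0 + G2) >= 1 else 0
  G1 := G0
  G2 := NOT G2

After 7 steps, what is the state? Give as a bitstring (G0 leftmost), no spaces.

Step 1: G0=(1+0>=1)=1 G1=G0=1 G2=NOT G2=NOT 0=1 -> 111
Step 2: G0=(1+1>=1)=1 G1=G0=1 G2=NOT G2=NOT 1=0 -> 110
Step 3: G0=(1+0>=1)=1 G1=G0=1 G2=NOT G2=NOT 0=1 -> 111
Step 4: G0=(1+1>=1)=1 G1=G0=1 G2=NOT G2=NOT 1=0 -> 110
Step 5: G0=(1+0>=1)=1 G1=G0=1 G2=NOT G2=NOT 0=1 -> 111
Step 6: G0=(1+1>=1)=1 G1=G0=1 G2=NOT G2=NOT 1=0 -> 110
Step 7: G0=(1+0>=1)=1 G1=G0=1 G2=NOT G2=NOT 0=1 -> 111

111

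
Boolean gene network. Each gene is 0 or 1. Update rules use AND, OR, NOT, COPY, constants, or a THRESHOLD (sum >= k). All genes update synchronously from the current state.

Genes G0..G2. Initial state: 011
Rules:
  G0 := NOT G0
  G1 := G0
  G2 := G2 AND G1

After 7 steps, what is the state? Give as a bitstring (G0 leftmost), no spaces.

Step 1: G0=NOT G0=NOT 0=1 G1=G0=0 G2=G2&G1=1&1=1 -> 101
Step 2: G0=NOT G0=NOT 1=0 G1=G0=1 G2=G2&G1=1&0=0 -> 010
Step 3: G0=NOT G0=NOT 0=1 G1=G0=0 G2=G2&G1=0&1=0 -> 100
Step 4: G0=NOT G0=NOT 1=0 G1=G0=1 G2=G2&G1=0&0=0 -> 010
Step 5: G0=NOT G0=NOT 0=1 G1=G0=0 G2=G2&G1=0&1=0 -> 100
Step 6: G0=NOT G0=NOT 1=0 G1=G0=1 G2=G2&G1=0&0=0 -> 010
Step 7: G0=NOT G0=NOT 0=1 G1=G0=0 G2=G2&G1=0&1=0 -> 100

100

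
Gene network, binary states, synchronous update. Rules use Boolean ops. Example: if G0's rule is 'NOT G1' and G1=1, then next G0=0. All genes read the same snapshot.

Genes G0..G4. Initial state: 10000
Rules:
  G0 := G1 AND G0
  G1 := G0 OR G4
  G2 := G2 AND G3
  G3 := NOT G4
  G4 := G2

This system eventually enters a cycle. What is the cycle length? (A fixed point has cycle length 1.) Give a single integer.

Answer: 1

Derivation:
Step 0: 10000
Step 1: G0=G1&G0=0&1=0 G1=G0|G4=1|0=1 G2=G2&G3=0&0=0 G3=NOT G4=NOT 0=1 G4=G2=0 -> 01010
Step 2: G0=G1&G0=1&0=0 G1=G0|G4=0|0=0 G2=G2&G3=0&1=0 G3=NOT G4=NOT 0=1 G4=G2=0 -> 00010
Step 3: G0=G1&G0=0&0=0 G1=G0|G4=0|0=0 G2=G2&G3=0&1=0 G3=NOT G4=NOT 0=1 G4=G2=0 -> 00010
State from step 3 equals state from step 2 -> cycle length 1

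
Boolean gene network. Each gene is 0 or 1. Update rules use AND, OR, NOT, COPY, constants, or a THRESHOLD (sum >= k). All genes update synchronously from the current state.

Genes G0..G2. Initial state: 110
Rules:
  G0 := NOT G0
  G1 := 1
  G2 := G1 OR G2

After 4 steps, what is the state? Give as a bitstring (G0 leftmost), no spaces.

Step 1: G0=NOT G0=NOT 1=0 G1=1(const) G2=G1|G2=1|0=1 -> 011
Step 2: G0=NOT G0=NOT 0=1 G1=1(const) G2=G1|G2=1|1=1 -> 111
Step 3: G0=NOT G0=NOT 1=0 G1=1(const) G2=G1|G2=1|1=1 -> 011
Step 4: G0=NOT G0=NOT 0=1 G1=1(const) G2=G1|G2=1|1=1 -> 111

111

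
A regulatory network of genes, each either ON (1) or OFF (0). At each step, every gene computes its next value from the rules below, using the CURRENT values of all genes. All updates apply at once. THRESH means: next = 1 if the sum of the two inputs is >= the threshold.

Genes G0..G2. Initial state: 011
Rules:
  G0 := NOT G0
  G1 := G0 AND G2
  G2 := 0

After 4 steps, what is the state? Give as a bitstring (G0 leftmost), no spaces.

Step 1: G0=NOT G0=NOT 0=1 G1=G0&G2=0&1=0 G2=0(const) -> 100
Step 2: G0=NOT G0=NOT 1=0 G1=G0&G2=1&0=0 G2=0(const) -> 000
Step 3: G0=NOT G0=NOT 0=1 G1=G0&G2=0&0=0 G2=0(const) -> 100
Step 4: G0=NOT G0=NOT 1=0 G1=G0&G2=1&0=0 G2=0(const) -> 000

000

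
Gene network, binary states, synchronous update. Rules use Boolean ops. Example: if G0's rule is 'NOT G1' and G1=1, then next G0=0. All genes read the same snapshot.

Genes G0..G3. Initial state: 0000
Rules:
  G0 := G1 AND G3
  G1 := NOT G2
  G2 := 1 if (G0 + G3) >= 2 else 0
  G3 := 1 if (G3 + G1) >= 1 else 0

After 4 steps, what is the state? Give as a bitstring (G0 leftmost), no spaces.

Step 1: G0=G1&G3=0&0=0 G1=NOT G2=NOT 0=1 G2=(0+0>=2)=0 G3=(0+0>=1)=0 -> 0100
Step 2: G0=G1&G3=1&0=0 G1=NOT G2=NOT 0=1 G2=(0+0>=2)=0 G3=(0+1>=1)=1 -> 0101
Step 3: G0=G1&G3=1&1=1 G1=NOT G2=NOT 0=1 G2=(0+1>=2)=0 G3=(1+1>=1)=1 -> 1101
Step 4: G0=G1&G3=1&1=1 G1=NOT G2=NOT 0=1 G2=(1+1>=2)=1 G3=(1+1>=1)=1 -> 1111

1111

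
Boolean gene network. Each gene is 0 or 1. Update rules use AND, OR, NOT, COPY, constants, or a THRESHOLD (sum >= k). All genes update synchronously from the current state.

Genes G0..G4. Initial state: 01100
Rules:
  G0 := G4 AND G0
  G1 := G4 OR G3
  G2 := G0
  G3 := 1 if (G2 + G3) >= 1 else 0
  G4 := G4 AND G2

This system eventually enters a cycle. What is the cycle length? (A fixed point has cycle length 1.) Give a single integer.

Answer: 1

Derivation:
Step 0: 01100
Step 1: G0=G4&G0=0&0=0 G1=G4|G3=0|0=0 G2=G0=0 G3=(1+0>=1)=1 G4=G4&G2=0&1=0 -> 00010
Step 2: G0=G4&G0=0&0=0 G1=G4|G3=0|1=1 G2=G0=0 G3=(0+1>=1)=1 G4=G4&G2=0&0=0 -> 01010
Step 3: G0=G4&G0=0&0=0 G1=G4|G3=0|1=1 G2=G0=0 G3=(0+1>=1)=1 G4=G4&G2=0&0=0 -> 01010
State from step 3 equals state from step 2 -> cycle length 1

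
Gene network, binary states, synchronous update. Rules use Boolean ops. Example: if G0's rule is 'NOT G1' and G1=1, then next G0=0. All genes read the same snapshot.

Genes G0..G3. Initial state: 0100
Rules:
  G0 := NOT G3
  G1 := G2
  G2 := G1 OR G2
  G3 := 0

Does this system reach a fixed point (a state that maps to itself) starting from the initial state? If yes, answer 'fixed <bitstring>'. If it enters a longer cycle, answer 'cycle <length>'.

Step 0: 0100
Step 1: G0=NOT G3=NOT 0=1 G1=G2=0 G2=G1|G2=1|0=1 G3=0(const) -> 1010
Step 2: G0=NOT G3=NOT 0=1 G1=G2=1 G2=G1|G2=0|1=1 G3=0(const) -> 1110
Step 3: G0=NOT G3=NOT 0=1 G1=G2=1 G2=G1|G2=1|1=1 G3=0(const) -> 1110
Fixed point reached at step 2: 1110

Answer: fixed 1110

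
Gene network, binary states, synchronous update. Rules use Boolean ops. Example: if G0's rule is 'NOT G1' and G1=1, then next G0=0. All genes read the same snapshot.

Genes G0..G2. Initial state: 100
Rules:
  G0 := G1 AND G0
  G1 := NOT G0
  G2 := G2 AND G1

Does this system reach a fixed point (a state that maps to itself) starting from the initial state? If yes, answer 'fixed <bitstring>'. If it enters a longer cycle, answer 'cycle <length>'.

Step 0: 100
Step 1: G0=G1&G0=0&1=0 G1=NOT G0=NOT 1=0 G2=G2&G1=0&0=0 -> 000
Step 2: G0=G1&G0=0&0=0 G1=NOT G0=NOT 0=1 G2=G2&G1=0&0=0 -> 010
Step 3: G0=G1&G0=1&0=0 G1=NOT G0=NOT 0=1 G2=G2&G1=0&1=0 -> 010
Fixed point reached at step 2: 010

Answer: fixed 010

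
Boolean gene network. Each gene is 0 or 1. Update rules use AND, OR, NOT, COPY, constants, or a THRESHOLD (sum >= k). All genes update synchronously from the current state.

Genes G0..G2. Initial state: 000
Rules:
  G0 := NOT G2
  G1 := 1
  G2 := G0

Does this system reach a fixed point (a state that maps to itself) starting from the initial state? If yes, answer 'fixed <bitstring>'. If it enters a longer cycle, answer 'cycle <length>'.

Answer: cycle 4

Derivation:
Step 0: 000
Step 1: G0=NOT G2=NOT 0=1 G1=1(const) G2=G0=0 -> 110
Step 2: G0=NOT G2=NOT 0=1 G1=1(const) G2=G0=1 -> 111
Step 3: G0=NOT G2=NOT 1=0 G1=1(const) G2=G0=1 -> 011
Step 4: G0=NOT G2=NOT 1=0 G1=1(const) G2=G0=0 -> 010
Step 5: G0=NOT G2=NOT 0=1 G1=1(const) G2=G0=0 -> 110
Cycle of length 4 starting at step 1 -> no fixed point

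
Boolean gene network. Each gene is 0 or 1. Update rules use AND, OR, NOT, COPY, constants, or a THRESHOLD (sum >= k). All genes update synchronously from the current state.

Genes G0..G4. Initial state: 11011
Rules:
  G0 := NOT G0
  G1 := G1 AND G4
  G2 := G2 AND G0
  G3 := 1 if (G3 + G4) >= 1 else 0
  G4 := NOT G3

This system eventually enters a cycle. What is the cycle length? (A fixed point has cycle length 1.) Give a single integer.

Answer: 2

Derivation:
Step 0: 11011
Step 1: G0=NOT G0=NOT 1=0 G1=G1&G4=1&1=1 G2=G2&G0=0&1=0 G3=(1+1>=1)=1 G4=NOT G3=NOT 1=0 -> 01010
Step 2: G0=NOT G0=NOT 0=1 G1=G1&G4=1&0=0 G2=G2&G0=0&0=0 G3=(1+0>=1)=1 G4=NOT G3=NOT 1=0 -> 10010
Step 3: G0=NOT G0=NOT 1=0 G1=G1&G4=0&0=0 G2=G2&G0=0&1=0 G3=(1+0>=1)=1 G4=NOT G3=NOT 1=0 -> 00010
Step 4: G0=NOT G0=NOT 0=1 G1=G1&G4=0&0=0 G2=G2&G0=0&0=0 G3=(1+0>=1)=1 G4=NOT G3=NOT 1=0 -> 10010
State from step 4 equals state from step 2 -> cycle length 2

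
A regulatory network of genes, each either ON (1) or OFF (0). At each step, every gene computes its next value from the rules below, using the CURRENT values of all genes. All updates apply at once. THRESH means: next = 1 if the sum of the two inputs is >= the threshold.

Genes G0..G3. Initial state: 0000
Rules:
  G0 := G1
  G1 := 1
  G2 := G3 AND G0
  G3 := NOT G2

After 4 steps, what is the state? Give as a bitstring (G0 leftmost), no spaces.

Step 1: G0=G1=0 G1=1(const) G2=G3&G0=0&0=0 G3=NOT G2=NOT 0=1 -> 0101
Step 2: G0=G1=1 G1=1(const) G2=G3&G0=1&0=0 G3=NOT G2=NOT 0=1 -> 1101
Step 3: G0=G1=1 G1=1(const) G2=G3&G0=1&1=1 G3=NOT G2=NOT 0=1 -> 1111
Step 4: G0=G1=1 G1=1(const) G2=G3&G0=1&1=1 G3=NOT G2=NOT 1=0 -> 1110

1110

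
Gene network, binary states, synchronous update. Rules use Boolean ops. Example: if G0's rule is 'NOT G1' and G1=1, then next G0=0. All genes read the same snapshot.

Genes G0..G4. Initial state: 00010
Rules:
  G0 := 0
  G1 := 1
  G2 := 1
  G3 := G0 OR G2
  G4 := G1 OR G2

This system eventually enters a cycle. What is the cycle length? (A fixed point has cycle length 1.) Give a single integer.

Answer: 1

Derivation:
Step 0: 00010
Step 1: G0=0(const) G1=1(const) G2=1(const) G3=G0|G2=0|0=0 G4=G1|G2=0|0=0 -> 01100
Step 2: G0=0(const) G1=1(const) G2=1(const) G3=G0|G2=0|1=1 G4=G1|G2=1|1=1 -> 01111
Step 3: G0=0(const) G1=1(const) G2=1(const) G3=G0|G2=0|1=1 G4=G1|G2=1|1=1 -> 01111
State from step 3 equals state from step 2 -> cycle length 1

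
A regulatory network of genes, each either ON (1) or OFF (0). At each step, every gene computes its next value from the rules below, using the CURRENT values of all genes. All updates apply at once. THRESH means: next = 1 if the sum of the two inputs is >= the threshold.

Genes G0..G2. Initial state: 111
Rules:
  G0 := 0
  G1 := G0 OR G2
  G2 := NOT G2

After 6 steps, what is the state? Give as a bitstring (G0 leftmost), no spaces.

Step 1: G0=0(const) G1=G0|G2=1|1=1 G2=NOT G2=NOT 1=0 -> 010
Step 2: G0=0(const) G1=G0|G2=0|0=0 G2=NOT G2=NOT 0=1 -> 001
Step 3: G0=0(const) G1=G0|G2=0|1=1 G2=NOT G2=NOT 1=0 -> 010
Step 4: G0=0(const) G1=G0|G2=0|0=0 G2=NOT G2=NOT 0=1 -> 001
Step 5: G0=0(const) G1=G0|G2=0|1=1 G2=NOT G2=NOT 1=0 -> 010
Step 6: G0=0(const) G1=G0|G2=0|0=0 G2=NOT G2=NOT 0=1 -> 001

001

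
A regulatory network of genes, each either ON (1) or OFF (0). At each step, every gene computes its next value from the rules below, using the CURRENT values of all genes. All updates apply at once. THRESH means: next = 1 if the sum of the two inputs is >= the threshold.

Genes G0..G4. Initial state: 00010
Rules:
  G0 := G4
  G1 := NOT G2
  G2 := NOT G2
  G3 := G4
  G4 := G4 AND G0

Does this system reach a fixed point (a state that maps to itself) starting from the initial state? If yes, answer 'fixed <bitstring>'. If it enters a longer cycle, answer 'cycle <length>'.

Answer: cycle 2

Derivation:
Step 0: 00010
Step 1: G0=G4=0 G1=NOT G2=NOT 0=1 G2=NOT G2=NOT 0=1 G3=G4=0 G4=G4&G0=0&0=0 -> 01100
Step 2: G0=G4=0 G1=NOT G2=NOT 1=0 G2=NOT G2=NOT 1=0 G3=G4=0 G4=G4&G0=0&0=0 -> 00000
Step 3: G0=G4=0 G1=NOT G2=NOT 0=1 G2=NOT G2=NOT 0=1 G3=G4=0 G4=G4&G0=0&0=0 -> 01100
Cycle of length 2 starting at step 1 -> no fixed point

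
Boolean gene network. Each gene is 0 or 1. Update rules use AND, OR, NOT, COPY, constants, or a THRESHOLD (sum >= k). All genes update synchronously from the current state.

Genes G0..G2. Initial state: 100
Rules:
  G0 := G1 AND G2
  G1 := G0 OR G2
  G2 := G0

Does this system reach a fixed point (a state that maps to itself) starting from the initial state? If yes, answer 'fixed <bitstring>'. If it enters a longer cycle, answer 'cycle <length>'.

Answer: cycle 2

Derivation:
Step 0: 100
Step 1: G0=G1&G2=0&0=0 G1=G0|G2=1|0=1 G2=G0=1 -> 011
Step 2: G0=G1&G2=1&1=1 G1=G0|G2=0|1=1 G2=G0=0 -> 110
Step 3: G0=G1&G2=1&0=0 G1=G0|G2=1|0=1 G2=G0=1 -> 011
Cycle of length 2 starting at step 1 -> no fixed point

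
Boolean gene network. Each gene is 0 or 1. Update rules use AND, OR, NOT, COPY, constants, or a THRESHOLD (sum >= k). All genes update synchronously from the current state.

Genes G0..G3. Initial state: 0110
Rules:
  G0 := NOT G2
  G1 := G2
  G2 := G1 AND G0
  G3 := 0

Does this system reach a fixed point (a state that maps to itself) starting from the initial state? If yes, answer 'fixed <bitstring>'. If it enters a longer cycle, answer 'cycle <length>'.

Step 0: 0110
Step 1: G0=NOT G2=NOT 1=0 G1=G2=1 G2=G1&G0=1&0=0 G3=0(const) -> 0100
Step 2: G0=NOT G2=NOT 0=1 G1=G2=0 G2=G1&G0=1&0=0 G3=0(const) -> 1000
Step 3: G0=NOT G2=NOT 0=1 G1=G2=0 G2=G1&G0=0&1=0 G3=0(const) -> 1000
Fixed point reached at step 2: 1000

Answer: fixed 1000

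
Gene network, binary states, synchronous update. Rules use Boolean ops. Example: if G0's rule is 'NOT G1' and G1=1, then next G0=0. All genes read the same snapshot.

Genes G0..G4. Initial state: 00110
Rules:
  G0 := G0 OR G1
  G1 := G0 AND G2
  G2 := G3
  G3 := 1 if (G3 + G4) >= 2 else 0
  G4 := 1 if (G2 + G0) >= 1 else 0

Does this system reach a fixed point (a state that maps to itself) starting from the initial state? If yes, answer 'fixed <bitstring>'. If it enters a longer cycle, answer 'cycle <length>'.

Answer: fixed 00000

Derivation:
Step 0: 00110
Step 1: G0=G0|G1=0|0=0 G1=G0&G2=0&1=0 G2=G3=1 G3=(1+0>=2)=0 G4=(1+0>=1)=1 -> 00101
Step 2: G0=G0|G1=0|0=0 G1=G0&G2=0&1=0 G2=G3=0 G3=(0+1>=2)=0 G4=(1+0>=1)=1 -> 00001
Step 3: G0=G0|G1=0|0=0 G1=G0&G2=0&0=0 G2=G3=0 G3=(0+1>=2)=0 G4=(0+0>=1)=0 -> 00000
Step 4: G0=G0|G1=0|0=0 G1=G0&G2=0&0=0 G2=G3=0 G3=(0+0>=2)=0 G4=(0+0>=1)=0 -> 00000
Fixed point reached at step 3: 00000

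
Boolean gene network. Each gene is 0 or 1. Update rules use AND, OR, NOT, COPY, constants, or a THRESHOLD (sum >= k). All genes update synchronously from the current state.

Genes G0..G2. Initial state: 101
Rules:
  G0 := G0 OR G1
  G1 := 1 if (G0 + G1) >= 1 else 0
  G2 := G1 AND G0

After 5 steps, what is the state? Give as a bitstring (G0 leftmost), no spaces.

Step 1: G0=G0|G1=1|0=1 G1=(1+0>=1)=1 G2=G1&G0=0&1=0 -> 110
Step 2: G0=G0|G1=1|1=1 G1=(1+1>=1)=1 G2=G1&G0=1&1=1 -> 111
Step 3: G0=G0|G1=1|1=1 G1=(1+1>=1)=1 G2=G1&G0=1&1=1 -> 111
Step 4: G0=G0|G1=1|1=1 G1=(1+1>=1)=1 G2=G1&G0=1&1=1 -> 111
Step 5: G0=G0|G1=1|1=1 G1=(1+1>=1)=1 G2=G1&G0=1&1=1 -> 111

111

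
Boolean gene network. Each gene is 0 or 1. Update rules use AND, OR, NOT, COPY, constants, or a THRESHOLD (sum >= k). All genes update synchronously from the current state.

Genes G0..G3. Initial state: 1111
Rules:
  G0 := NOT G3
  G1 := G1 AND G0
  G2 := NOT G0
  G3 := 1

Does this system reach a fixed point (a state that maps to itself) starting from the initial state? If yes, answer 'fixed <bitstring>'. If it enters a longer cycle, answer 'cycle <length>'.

Answer: fixed 0011

Derivation:
Step 0: 1111
Step 1: G0=NOT G3=NOT 1=0 G1=G1&G0=1&1=1 G2=NOT G0=NOT 1=0 G3=1(const) -> 0101
Step 2: G0=NOT G3=NOT 1=0 G1=G1&G0=1&0=0 G2=NOT G0=NOT 0=1 G3=1(const) -> 0011
Step 3: G0=NOT G3=NOT 1=0 G1=G1&G0=0&0=0 G2=NOT G0=NOT 0=1 G3=1(const) -> 0011
Fixed point reached at step 2: 0011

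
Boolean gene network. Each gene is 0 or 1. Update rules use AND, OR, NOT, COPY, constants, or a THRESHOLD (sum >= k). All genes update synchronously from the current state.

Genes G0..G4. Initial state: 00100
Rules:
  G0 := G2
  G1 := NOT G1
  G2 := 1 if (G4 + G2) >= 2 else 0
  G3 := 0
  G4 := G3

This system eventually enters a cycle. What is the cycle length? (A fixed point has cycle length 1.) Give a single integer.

Answer: 2

Derivation:
Step 0: 00100
Step 1: G0=G2=1 G1=NOT G1=NOT 0=1 G2=(0+1>=2)=0 G3=0(const) G4=G3=0 -> 11000
Step 2: G0=G2=0 G1=NOT G1=NOT 1=0 G2=(0+0>=2)=0 G3=0(const) G4=G3=0 -> 00000
Step 3: G0=G2=0 G1=NOT G1=NOT 0=1 G2=(0+0>=2)=0 G3=0(const) G4=G3=0 -> 01000
Step 4: G0=G2=0 G1=NOT G1=NOT 1=0 G2=(0+0>=2)=0 G3=0(const) G4=G3=0 -> 00000
State from step 4 equals state from step 2 -> cycle length 2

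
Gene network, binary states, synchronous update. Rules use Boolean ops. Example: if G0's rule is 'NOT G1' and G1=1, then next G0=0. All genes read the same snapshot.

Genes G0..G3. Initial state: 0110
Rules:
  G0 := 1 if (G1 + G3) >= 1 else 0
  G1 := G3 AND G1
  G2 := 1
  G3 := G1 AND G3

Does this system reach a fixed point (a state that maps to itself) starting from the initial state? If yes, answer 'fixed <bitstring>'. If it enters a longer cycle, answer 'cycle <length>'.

Answer: fixed 0010

Derivation:
Step 0: 0110
Step 1: G0=(1+0>=1)=1 G1=G3&G1=0&1=0 G2=1(const) G3=G1&G3=1&0=0 -> 1010
Step 2: G0=(0+0>=1)=0 G1=G3&G1=0&0=0 G2=1(const) G3=G1&G3=0&0=0 -> 0010
Step 3: G0=(0+0>=1)=0 G1=G3&G1=0&0=0 G2=1(const) G3=G1&G3=0&0=0 -> 0010
Fixed point reached at step 2: 0010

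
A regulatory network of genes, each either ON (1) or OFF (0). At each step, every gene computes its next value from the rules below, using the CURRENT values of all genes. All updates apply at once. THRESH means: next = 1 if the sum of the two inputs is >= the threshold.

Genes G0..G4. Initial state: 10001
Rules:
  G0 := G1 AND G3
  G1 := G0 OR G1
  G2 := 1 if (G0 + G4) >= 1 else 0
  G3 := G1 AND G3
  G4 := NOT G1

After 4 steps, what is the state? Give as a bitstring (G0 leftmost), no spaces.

Step 1: G0=G1&G3=0&0=0 G1=G0|G1=1|0=1 G2=(1+1>=1)=1 G3=G1&G3=0&0=0 G4=NOT G1=NOT 0=1 -> 01101
Step 2: G0=G1&G3=1&0=0 G1=G0|G1=0|1=1 G2=(0+1>=1)=1 G3=G1&G3=1&0=0 G4=NOT G1=NOT 1=0 -> 01100
Step 3: G0=G1&G3=1&0=0 G1=G0|G1=0|1=1 G2=(0+0>=1)=0 G3=G1&G3=1&0=0 G4=NOT G1=NOT 1=0 -> 01000
Step 4: G0=G1&G3=1&0=0 G1=G0|G1=0|1=1 G2=(0+0>=1)=0 G3=G1&G3=1&0=0 G4=NOT G1=NOT 1=0 -> 01000

01000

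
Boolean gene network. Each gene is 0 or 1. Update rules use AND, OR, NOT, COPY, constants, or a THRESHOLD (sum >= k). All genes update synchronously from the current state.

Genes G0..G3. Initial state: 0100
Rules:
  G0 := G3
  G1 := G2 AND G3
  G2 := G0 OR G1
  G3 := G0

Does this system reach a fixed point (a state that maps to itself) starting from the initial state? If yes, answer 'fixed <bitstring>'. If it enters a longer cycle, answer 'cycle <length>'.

Answer: fixed 0000

Derivation:
Step 0: 0100
Step 1: G0=G3=0 G1=G2&G3=0&0=0 G2=G0|G1=0|1=1 G3=G0=0 -> 0010
Step 2: G0=G3=0 G1=G2&G3=1&0=0 G2=G0|G1=0|0=0 G3=G0=0 -> 0000
Step 3: G0=G3=0 G1=G2&G3=0&0=0 G2=G0|G1=0|0=0 G3=G0=0 -> 0000
Fixed point reached at step 2: 0000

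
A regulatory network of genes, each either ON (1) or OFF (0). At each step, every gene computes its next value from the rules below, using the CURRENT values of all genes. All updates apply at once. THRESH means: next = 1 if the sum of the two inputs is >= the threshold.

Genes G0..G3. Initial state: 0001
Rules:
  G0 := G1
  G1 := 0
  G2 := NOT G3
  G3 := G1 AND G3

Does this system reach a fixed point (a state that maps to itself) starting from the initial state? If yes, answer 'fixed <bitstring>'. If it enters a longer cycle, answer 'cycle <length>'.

Step 0: 0001
Step 1: G0=G1=0 G1=0(const) G2=NOT G3=NOT 1=0 G3=G1&G3=0&1=0 -> 0000
Step 2: G0=G1=0 G1=0(const) G2=NOT G3=NOT 0=1 G3=G1&G3=0&0=0 -> 0010
Step 3: G0=G1=0 G1=0(const) G2=NOT G3=NOT 0=1 G3=G1&G3=0&0=0 -> 0010
Fixed point reached at step 2: 0010

Answer: fixed 0010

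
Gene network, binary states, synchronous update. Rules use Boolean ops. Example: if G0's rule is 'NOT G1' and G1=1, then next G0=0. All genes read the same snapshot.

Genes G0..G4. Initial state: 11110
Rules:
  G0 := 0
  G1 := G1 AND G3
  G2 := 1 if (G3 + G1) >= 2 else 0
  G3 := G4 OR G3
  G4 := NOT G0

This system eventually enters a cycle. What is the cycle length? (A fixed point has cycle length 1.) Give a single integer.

Answer: 1

Derivation:
Step 0: 11110
Step 1: G0=0(const) G1=G1&G3=1&1=1 G2=(1+1>=2)=1 G3=G4|G3=0|1=1 G4=NOT G0=NOT 1=0 -> 01110
Step 2: G0=0(const) G1=G1&G3=1&1=1 G2=(1+1>=2)=1 G3=G4|G3=0|1=1 G4=NOT G0=NOT 0=1 -> 01111
Step 3: G0=0(const) G1=G1&G3=1&1=1 G2=(1+1>=2)=1 G3=G4|G3=1|1=1 G4=NOT G0=NOT 0=1 -> 01111
State from step 3 equals state from step 2 -> cycle length 1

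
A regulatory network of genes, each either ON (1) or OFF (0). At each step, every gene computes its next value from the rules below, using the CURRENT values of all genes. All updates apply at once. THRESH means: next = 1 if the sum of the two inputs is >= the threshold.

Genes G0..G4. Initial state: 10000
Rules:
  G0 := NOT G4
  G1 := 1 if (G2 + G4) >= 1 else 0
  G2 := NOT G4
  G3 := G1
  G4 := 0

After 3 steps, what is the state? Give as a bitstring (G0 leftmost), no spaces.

Step 1: G0=NOT G4=NOT 0=1 G1=(0+0>=1)=0 G2=NOT G4=NOT 0=1 G3=G1=0 G4=0(const) -> 10100
Step 2: G0=NOT G4=NOT 0=1 G1=(1+0>=1)=1 G2=NOT G4=NOT 0=1 G3=G1=0 G4=0(const) -> 11100
Step 3: G0=NOT G4=NOT 0=1 G1=(1+0>=1)=1 G2=NOT G4=NOT 0=1 G3=G1=1 G4=0(const) -> 11110

11110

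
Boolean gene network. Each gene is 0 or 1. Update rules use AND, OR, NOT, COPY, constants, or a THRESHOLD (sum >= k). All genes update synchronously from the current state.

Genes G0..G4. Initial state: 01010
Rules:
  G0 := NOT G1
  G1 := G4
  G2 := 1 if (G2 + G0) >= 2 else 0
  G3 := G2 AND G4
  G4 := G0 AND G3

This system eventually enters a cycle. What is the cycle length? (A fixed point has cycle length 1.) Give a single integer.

Answer: 1

Derivation:
Step 0: 01010
Step 1: G0=NOT G1=NOT 1=0 G1=G4=0 G2=(0+0>=2)=0 G3=G2&G4=0&0=0 G4=G0&G3=0&1=0 -> 00000
Step 2: G0=NOT G1=NOT 0=1 G1=G4=0 G2=(0+0>=2)=0 G3=G2&G4=0&0=0 G4=G0&G3=0&0=0 -> 10000
Step 3: G0=NOT G1=NOT 0=1 G1=G4=0 G2=(0+1>=2)=0 G3=G2&G4=0&0=0 G4=G0&G3=1&0=0 -> 10000
State from step 3 equals state from step 2 -> cycle length 1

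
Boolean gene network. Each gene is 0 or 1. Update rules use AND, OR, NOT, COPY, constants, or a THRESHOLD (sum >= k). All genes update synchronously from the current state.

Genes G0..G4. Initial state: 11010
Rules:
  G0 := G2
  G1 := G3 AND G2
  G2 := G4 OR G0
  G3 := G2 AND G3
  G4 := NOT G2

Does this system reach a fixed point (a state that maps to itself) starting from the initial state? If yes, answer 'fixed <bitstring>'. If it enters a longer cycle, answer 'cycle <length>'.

Answer: fixed 10100

Derivation:
Step 0: 11010
Step 1: G0=G2=0 G1=G3&G2=1&0=0 G2=G4|G0=0|1=1 G3=G2&G3=0&1=0 G4=NOT G2=NOT 0=1 -> 00101
Step 2: G0=G2=1 G1=G3&G2=0&1=0 G2=G4|G0=1|0=1 G3=G2&G3=1&0=0 G4=NOT G2=NOT 1=0 -> 10100
Step 3: G0=G2=1 G1=G3&G2=0&1=0 G2=G4|G0=0|1=1 G3=G2&G3=1&0=0 G4=NOT G2=NOT 1=0 -> 10100
Fixed point reached at step 2: 10100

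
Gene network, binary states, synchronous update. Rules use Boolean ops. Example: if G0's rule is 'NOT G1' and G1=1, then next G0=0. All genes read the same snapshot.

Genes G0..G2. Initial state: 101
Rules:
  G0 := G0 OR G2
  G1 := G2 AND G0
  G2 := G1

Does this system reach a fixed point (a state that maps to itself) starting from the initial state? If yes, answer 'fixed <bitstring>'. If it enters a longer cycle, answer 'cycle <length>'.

Step 0: 101
Step 1: G0=G0|G2=1|1=1 G1=G2&G0=1&1=1 G2=G1=0 -> 110
Step 2: G0=G0|G2=1|0=1 G1=G2&G0=0&1=0 G2=G1=1 -> 101
Cycle of length 2 starting at step 0 -> no fixed point

Answer: cycle 2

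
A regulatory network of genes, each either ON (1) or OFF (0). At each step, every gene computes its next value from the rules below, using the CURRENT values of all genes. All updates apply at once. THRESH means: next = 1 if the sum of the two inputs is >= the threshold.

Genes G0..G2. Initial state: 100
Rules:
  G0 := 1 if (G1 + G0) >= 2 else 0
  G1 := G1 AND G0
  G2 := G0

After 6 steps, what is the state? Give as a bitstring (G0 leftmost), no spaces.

Step 1: G0=(0+1>=2)=0 G1=G1&G0=0&1=0 G2=G0=1 -> 001
Step 2: G0=(0+0>=2)=0 G1=G1&G0=0&0=0 G2=G0=0 -> 000
Step 3: G0=(0+0>=2)=0 G1=G1&G0=0&0=0 G2=G0=0 -> 000
Step 4: G0=(0+0>=2)=0 G1=G1&G0=0&0=0 G2=G0=0 -> 000
Step 5: G0=(0+0>=2)=0 G1=G1&G0=0&0=0 G2=G0=0 -> 000
Step 6: G0=(0+0>=2)=0 G1=G1&G0=0&0=0 G2=G0=0 -> 000

000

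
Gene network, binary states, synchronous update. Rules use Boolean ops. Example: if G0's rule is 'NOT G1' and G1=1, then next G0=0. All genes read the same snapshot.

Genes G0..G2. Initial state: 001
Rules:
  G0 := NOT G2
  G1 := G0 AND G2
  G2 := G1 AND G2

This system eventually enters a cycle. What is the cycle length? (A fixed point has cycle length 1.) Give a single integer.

Step 0: 001
Step 1: G0=NOT G2=NOT 1=0 G1=G0&G2=0&1=0 G2=G1&G2=0&1=0 -> 000
Step 2: G0=NOT G2=NOT 0=1 G1=G0&G2=0&0=0 G2=G1&G2=0&0=0 -> 100
Step 3: G0=NOT G2=NOT 0=1 G1=G0&G2=1&0=0 G2=G1&G2=0&0=0 -> 100
State from step 3 equals state from step 2 -> cycle length 1

Answer: 1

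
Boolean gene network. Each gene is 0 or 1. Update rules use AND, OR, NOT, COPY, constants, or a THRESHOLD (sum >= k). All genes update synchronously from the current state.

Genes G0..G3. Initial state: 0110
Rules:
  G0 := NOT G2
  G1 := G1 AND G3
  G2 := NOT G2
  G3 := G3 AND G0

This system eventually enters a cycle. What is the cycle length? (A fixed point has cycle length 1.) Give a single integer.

Step 0: 0110
Step 1: G0=NOT G2=NOT 1=0 G1=G1&G3=1&0=0 G2=NOT G2=NOT 1=0 G3=G3&G0=0&0=0 -> 0000
Step 2: G0=NOT G2=NOT 0=1 G1=G1&G3=0&0=0 G2=NOT G2=NOT 0=1 G3=G3&G0=0&0=0 -> 1010
Step 3: G0=NOT G2=NOT 1=0 G1=G1&G3=0&0=0 G2=NOT G2=NOT 1=0 G3=G3&G0=0&1=0 -> 0000
State from step 3 equals state from step 1 -> cycle length 2

Answer: 2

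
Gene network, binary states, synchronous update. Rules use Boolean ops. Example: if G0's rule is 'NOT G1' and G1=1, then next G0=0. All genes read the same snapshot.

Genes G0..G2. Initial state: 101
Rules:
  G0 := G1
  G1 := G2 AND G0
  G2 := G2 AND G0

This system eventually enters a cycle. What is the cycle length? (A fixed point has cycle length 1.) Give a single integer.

Step 0: 101
Step 1: G0=G1=0 G1=G2&G0=1&1=1 G2=G2&G0=1&1=1 -> 011
Step 2: G0=G1=1 G1=G2&G0=1&0=0 G2=G2&G0=1&0=0 -> 100
Step 3: G0=G1=0 G1=G2&G0=0&1=0 G2=G2&G0=0&1=0 -> 000
Step 4: G0=G1=0 G1=G2&G0=0&0=0 G2=G2&G0=0&0=0 -> 000
State from step 4 equals state from step 3 -> cycle length 1

Answer: 1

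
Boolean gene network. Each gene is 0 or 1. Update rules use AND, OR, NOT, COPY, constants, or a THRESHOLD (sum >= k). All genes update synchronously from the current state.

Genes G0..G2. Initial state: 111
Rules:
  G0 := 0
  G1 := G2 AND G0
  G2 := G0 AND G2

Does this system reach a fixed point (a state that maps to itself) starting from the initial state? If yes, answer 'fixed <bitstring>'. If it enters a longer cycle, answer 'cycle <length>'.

Answer: fixed 000

Derivation:
Step 0: 111
Step 1: G0=0(const) G1=G2&G0=1&1=1 G2=G0&G2=1&1=1 -> 011
Step 2: G0=0(const) G1=G2&G0=1&0=0 G2=G0&G2=0&1=0 -> 000
Step 3: G0=0(const) G1=G2&G0=0&0=0 G2=G0&G2=0&0=0 -> 000
Fixed point reached at step 2: 000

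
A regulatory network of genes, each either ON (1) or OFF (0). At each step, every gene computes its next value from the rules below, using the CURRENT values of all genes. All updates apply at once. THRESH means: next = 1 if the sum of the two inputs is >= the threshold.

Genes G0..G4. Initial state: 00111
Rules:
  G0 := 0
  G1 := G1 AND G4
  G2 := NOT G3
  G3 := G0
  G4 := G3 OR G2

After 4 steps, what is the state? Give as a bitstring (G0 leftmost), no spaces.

Step 1: G0=0(const) G1=G1&G4=0&1=0 G2=NOT G3=NOT 1=0 G3=G0=0 G4=G3|G2=1|1=1 -> 00001
Step 2: G0=0(const) G1=G1&G4=0&1=0 G2=NOT G3=NOT 0=1 G3=G0=0 G4=G3|G2=0|0=0 -> 00100
Step 3: G0=0(const) G1=G1&G4=0&0=0 G2=NOT G3=NOT 0=1 G3=G0=0 G4=G3|G2=0|1=1 -> 00101
Step 4: G0=0(const) G1=G1&G4=0&1=0 G2=NOT G3=NOT 0=1 G3=G0=0 G4=G3|G2=0|1=1 -> 00101

00101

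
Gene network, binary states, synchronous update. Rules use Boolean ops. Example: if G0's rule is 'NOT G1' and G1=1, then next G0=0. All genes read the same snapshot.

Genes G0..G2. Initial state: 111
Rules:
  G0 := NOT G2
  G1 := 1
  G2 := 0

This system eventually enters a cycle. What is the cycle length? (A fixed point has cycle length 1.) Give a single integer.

Answer: 1

Derivation:
Step 0: 111
Step 1: G0=NOT G2=NOT 1=0 G1=1(const) G2=0(const) -> 010
Step 2: G0=NOT G2=NOT 0=1 G1=1(const) G2=0(const) -> 110
Step 3: G0=NOT G2=NOT 0=1 G1=1(const) G2=0(const) -> 110
State from step 3 equals state from step 2 -> cycle length 1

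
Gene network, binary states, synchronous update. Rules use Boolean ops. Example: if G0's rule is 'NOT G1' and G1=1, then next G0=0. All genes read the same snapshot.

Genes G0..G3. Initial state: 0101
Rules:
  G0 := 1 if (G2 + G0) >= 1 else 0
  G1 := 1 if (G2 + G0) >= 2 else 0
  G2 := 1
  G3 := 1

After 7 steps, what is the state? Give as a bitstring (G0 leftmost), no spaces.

Step 1: G0=(0+0>=1)=0 G1=(0+0>=2)=0 G2=1(const) G3=1(const) -> 0011
Step 2: G0=(1+0>=1)=1 G1=(1+0>=2)=0 G2=1(const) G3=1(const) -> 1011
Step 3: G0=(1+1>=1)=1 G1=(1+1>=2)=1 G2=1(const) G3=1(const) -> 1111
Step 4: G0=(1+1>=1)=1 G1=(1+1>=2)=1 G2=1(const) G3=1(const) -> 1111
Step 5: G0=(1+1>=1)=1 G1=(1+1>=2)=1 G2=1(const) G3=1(const) -> 1111
Step 6: G0=(1+1>=1)=1 G1=(1+1>=2)=1 G2=1(const) G3=1(const) -> 1111
Step 7: G0=(1+1>=1)=1 G1=(1+1>=2)=1 G2=1(const) G3=1(const) -> 1111

1111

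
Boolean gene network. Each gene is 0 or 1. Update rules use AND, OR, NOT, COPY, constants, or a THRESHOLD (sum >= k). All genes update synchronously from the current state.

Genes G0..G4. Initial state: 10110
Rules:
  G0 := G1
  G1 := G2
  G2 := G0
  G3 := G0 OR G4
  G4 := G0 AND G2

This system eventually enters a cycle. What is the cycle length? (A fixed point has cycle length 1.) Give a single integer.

Answer: 3

Derivation:
Step 0: 10110
Step 1: G0=G1=0 G1=G2=1 G2=G0=1 G3=G0|G4=1|0=1 G4=G0&G2=1&1=1 -> 01111
Step 2: G0=G1=1 G1=G2=1 G2=G0=0 G3=G0|G4=0|1=1 G4=G0&G2=0&1=0 -> 11010
Step 3: G0=G1=1 G1=G2=0 G2=G0=1 G3=G0|G4=1|0=1 G4=G0&G2=1&0=0 -> 10110
State from step 3 equals state from step 0 -> cycle length 3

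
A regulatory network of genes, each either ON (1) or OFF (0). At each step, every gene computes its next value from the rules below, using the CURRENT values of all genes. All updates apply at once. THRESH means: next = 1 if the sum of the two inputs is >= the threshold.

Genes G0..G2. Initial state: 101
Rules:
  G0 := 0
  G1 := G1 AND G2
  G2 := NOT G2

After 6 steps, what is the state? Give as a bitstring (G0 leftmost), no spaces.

Step 1: G0=0(const) G1=G1&G2=0&1=0 G2=NOT G2=NOT 1=0 -> 000
Step 2: G0=0(const) G1=G1&G2=0&0=0 G2=NOT G2=NOT 0=1 -> 001
Step 3: G0=0(const) G1=G1&G2=0&1=0 G2=NOT G2=NOT 1=0 -> 000
Step 4: G0=0(const) G1=G1&G2=0&0=0 G2=NOT G2=NOT 0=1 -> 001
Step 5: G0=0(const) G1=G1&G2=0&1=0 G2=NOT G2=NOT 1=0 -> 000
Step 6: G0=0(const) G1=G1&G2=0&0=0 G2=NOT G2=NOT 0=1 -> 001

001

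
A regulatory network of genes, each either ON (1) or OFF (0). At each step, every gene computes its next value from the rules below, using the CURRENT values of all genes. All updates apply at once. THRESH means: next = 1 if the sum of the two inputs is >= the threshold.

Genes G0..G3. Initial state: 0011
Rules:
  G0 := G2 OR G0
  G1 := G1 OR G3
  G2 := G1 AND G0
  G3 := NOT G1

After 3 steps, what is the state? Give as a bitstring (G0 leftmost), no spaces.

Step 1: G0=G2|G0=1|0=1 G1=G1|G3=0|1=1 G2=G1&G0=0&0=0 G3=NOT G1=NOT 0=1 -> 1101
Step 2: G0=G2|G0=0|1=1 G1=G1|G3=1|1=1 G2=G1&G0=1&1=1 G3=NOT G1=NOT 1=0 -> 1110
Step 3: G0=G2|G0=1|1=1 G1=G1|G3=1|0=1 G2=G1&G0=1&1=1 G3=NOT G1=NOT 1=0 -> 1110

1110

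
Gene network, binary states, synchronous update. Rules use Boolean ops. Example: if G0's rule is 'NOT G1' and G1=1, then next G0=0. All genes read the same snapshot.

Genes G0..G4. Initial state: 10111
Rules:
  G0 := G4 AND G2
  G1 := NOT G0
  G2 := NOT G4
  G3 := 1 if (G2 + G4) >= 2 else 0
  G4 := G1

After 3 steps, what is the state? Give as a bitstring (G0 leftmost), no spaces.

Step 1: G0=G4&G2=1&1=1 G1=NOT G0=NOT 1=0 G2=NOT G4=NOT 1=0 G3=(1+1>=2)=1 G4=G1=0 -> 10010
Step 2: G0=G4&G2=0&0=0 G1=NOT G0=NOT 1=0 G2=NOT G4=NOT 0=1 G3=(0+0>=2)=0 G4=G1=0 -> 00100
Step 3: G0=G4&G2=0&1=0 G1=NOT G0=NOT 0=1 G2=NOT G4=NOT 0=1 G3=(1+0>=2)=0 G4=G1=0 -> 01100

01100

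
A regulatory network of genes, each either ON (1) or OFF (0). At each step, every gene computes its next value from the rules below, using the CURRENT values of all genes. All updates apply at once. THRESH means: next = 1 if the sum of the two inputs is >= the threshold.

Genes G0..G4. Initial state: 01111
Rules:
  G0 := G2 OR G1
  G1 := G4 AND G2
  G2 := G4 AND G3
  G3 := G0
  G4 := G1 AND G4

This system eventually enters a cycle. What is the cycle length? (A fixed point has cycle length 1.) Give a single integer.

Answer: 1

Derivation:
Step 0: 01111
Step 1: G0=G2|G1=1|1=1 G1=G4&G2=1&1=1 G2=G4&G3=1&1=1 G3=G0=0 G4=G1&G4=1&1=1 -> 11101
Step 2: G0=G2|G1=1|1=1 G1=G4&G2=1&1=1 G2=G4&G3=1&0=0 G3=G0=1 G4=G1&G4=1&1=1 -> 11011
Step 3: G0=G2|G1=0|1=1 G1=G4&G2=1&0=0 G2=G4&G3=1&1=1 G3=G0=1 G4=G1&G4=1&1=1 -> 10111
Step 4: G0=G2|G1=1|0=1 G1=G4&G2=1&1=1 G2=G4&G3=1&1=1 G3=G0=1 G4=G1&G4=0&1=0 -> 11110
Step 5: G0=G2|G1=1|1=1 G1=G4&G2=0&1=0 G2=G4&G3=0&1=0 G3=G0=1 G4=G1&G4=1&0=0 -> 10010
Step 6: G0=G2|G1=0|0=0 G1=G4&G2=0&0=0 G2=G4&G3=0&1=0 G3=G0=1 G4=G1&G4=0&0=0 -> 00010
Step 7: G0=G2|G1=0|0=0 G1=G4&G2=0&0=0 G2=G4&G3=0&1=0 G3=G0=0 G4=G1&G4=0&0=0 -> 00000
Step 8: G0=G2|G1=0|0=0 G1=G4&G2=0&0=0 G2=G4&G3=0&0=0 G3=G0=0 G4=G1&G4=0&0=0 -> 00000
State from step 8 equals state from step 7 -> cycle length 1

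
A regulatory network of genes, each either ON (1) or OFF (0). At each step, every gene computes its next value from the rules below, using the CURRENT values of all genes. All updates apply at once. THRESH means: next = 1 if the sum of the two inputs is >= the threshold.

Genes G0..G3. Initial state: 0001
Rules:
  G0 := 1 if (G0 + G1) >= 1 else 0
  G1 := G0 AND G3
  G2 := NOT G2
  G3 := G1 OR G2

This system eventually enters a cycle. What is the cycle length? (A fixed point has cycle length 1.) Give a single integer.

Step 0: 0001
Step 1: G0=(0+0>=1)=0 G1=G0&G3=0&1=0 G2=NOT G2=NOT 0=1 G3=G1|G2=0|0=0 -> 0010
Step 2: G0=(0+0>=1)=0 G1=G0&G3=0&0=0 G2=NOT G2=NOT 1=0 G3=G1|G2=0|1=1 -> 0001
State from step 2 equals state from step 0 -> cycle length 2

Answer: 2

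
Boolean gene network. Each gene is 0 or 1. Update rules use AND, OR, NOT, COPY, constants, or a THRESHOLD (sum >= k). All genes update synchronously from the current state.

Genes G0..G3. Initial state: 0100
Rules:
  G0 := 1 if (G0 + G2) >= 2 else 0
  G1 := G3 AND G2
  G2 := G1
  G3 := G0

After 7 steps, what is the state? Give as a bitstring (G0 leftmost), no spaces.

Step 1: G0=(0+0>=2)=0 G1=G3&G2=0&0=0 G2=G1=1 G3=G0=0 -> 0010
Step 2: G0=(0+1>=2)=0 G1=G3&G2=0&1=0 G2=G1=0 G3=G0=0 -> 0000
Step 3: G0=(0+0>=2)=0 G1=G3&G2=0&0=0 G2=G1=0 G3=G0=0 -> 0000
Step 4: G0=(0+0>=2)=0 G1=G3&G2=0&0=0 G2=G1=0 G3=G0=0 -> 0000
Step 5: G0=(0+0>=2)=0 G1=G3&G2=0&0=0 G2=G1=0 G3=G0=0 -> 0000
Step 6: G0=(0+0>=2)=0 G1=G3&G2=0&0=0 G2=G1=0 G3=G0=0 -> 0000
Step 7: G0=(0+0>=2)=0 G1=G3&G2=0&0=0 G2=G1=0 G3=G0=0 -> 0000

0000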